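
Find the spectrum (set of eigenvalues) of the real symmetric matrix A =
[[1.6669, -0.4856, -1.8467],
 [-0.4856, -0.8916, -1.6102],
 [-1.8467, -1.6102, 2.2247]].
sigma(A) ≈ {-2, 1, 4}

A is real symmetric, so its spectrum consists of real eigenvalues. Expanding the characteristic polynomial of the displayed matrix gives
  det(λ I - A) = p(λ) = λ^3 + (-3)λ^2 + (-6)λ + (8).
Solving p(λ) = 0 yields eigenvalues ≈ -2, 1, 4. (A is shown rounded to 4 decimals, so these recover the underlying integer eigenvalues to within that precision.)
Verification: the trace of A = 3 equals the sum of eigenvalues 3, and det(A) ≈ -8.0001 matches the eigenvalue product -8.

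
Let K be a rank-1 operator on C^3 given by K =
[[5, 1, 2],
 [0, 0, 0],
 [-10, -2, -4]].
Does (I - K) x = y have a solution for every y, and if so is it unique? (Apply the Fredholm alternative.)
(I - K) is singular (det(I - K) = 0, i.e. 1 ∈ sigma(K)). (I - K) x = y is solvable iff y ⊥ ker((I - K)^*) = span{(5, 1, 2)}, i.e. iff 5y_1 + y_2 + 2y_3 = 0. When solvable, the solutions are x = y + c·(1, 0, -2), c arbitrary (ker(I - K) = span{(1, 0, -2)}, dimension 1).

K has rank 1, so it is an outer product K = u v^T: every row of K is a multiple of one row vector. Reading off the entries, u = (1, 0, -2) and v = (5, 1, 2) (row i of K equals u_i·v^T). A rank-one matrix u v^T satisfies K u = u (v·u) and kills the (2)-dimensional subspace v^⊥, so its characteristic polynomial is lambda^2 (lambda - v·u) with v·u = tr K = 1. Hence the eigenvalues of I - K are 1 (multiplicity 2) and 1 - (1) = 0, so det(I - K) = 0. (Direct check: I - K =
[[-4, -1, -2],
 [0, 1, 0],
 [10, 2, 5]]
has determinant 0.) So 1 is an eigenvalue of K and (I - K) is not invertible. The finite-dimensional Fredholm alternative says: either (I - K) is invertible, or ker(I - K) ≠ {0} and then range(I - K) = ker((I - K)^*)^⊥, with dim ker(I - K) = dim ker((I - K)^*). We are in the second case, so we need both kernels. Kernel of I - K: (I - K) u = u - u (v·u) = u - u = 0, so ker(I - K) = span{u} = span{(1, 0, -2)} (it is exactly 1-dimensional because rank(I - K) = 2). Kernel of the adjoint: K is real, so (I - K)^* = I - K^T = I - v u^T, and (I - v u^T) v = v - v (u·v) = 0; hence ker((I - K)^*) = span{v} = span{(5, 1, 2)}. Therefore (I - K) x = y is solvable iff <y, v> = 0, i.e. iff 5y_1 + y_2 + 2y_3 = 0. When this holds, K y = u (v·y) = 0, so (I - K) y = y and x = y is a particular solution; the full solution set is the line x = y + c·u = y + c·(1, 0, -2), c ∈ C.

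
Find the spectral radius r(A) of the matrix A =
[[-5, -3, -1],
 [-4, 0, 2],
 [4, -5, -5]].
r(A) ≈ 6.744

The eigenvalues of A are the roots of its characteristic polynomial. With M = A (coefficients from the trace, the sum of principal 2x2 minors, and det A):
  p(λ) = det(λ I - M) = λ^3 + 10λ^2 + 27λ + 34.
No integer candidate from the rational root theorem (±divisors of 34) is a root, so the roots are irrational. The cubic discriminant is Δ = -7804 < 0, so there is one real root and a complex-conjugate pair. p(-7) = -8 and p(-6) = 16 have opposite signs, so a root lies in (-7, -6); Newton's method refines it to λ ≈ -6.744. Dividing out (λ - (-6.744)) leaves approximately λ^2 + 3.256λ + 5.0415. For λ^2 + 3.256λ + 5.0415 the discriminant is -9.5645. It is negative, so the remaining roots are the complex-conjugate pair λ ≈ -1.628 ± 1.5463i. Their product equals the constant term, so |λ|^2 ≈ 5.0415 and |λ| ≈ 2.2453.
Thus the eigenvalues (to 4 decimals) are -6.744 (modulus 6.744); -1.628 ± 1.5463i (modulus 2.2453). The spectral radius is the largest modulus: r(A) ≈ 6.744. (Cross-check: r(A) ≤ ||A||_2 ≈ 8.8922; equality holds whenever A is normal, though it can also hold for some non-normal A.)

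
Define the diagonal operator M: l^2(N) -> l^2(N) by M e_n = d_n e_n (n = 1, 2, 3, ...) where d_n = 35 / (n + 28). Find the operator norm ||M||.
||M|| = 35/29 (attained at n = 1)

For M diagonal, ||M|| = sup_n |d_n| = sup_n 35/(n + 28). This is positive and strictly decreasing in n, so the supremum is attained at n = 1: d_1 = 35/(1 + 28) = 35/29. Hence ||M|| = 35/29.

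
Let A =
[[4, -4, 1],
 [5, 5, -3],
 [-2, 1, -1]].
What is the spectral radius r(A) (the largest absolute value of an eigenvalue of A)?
r(A) ≈ 6.5972

The eigenvalues of A are the roots of its characteristic polynomial. With M = A (coefficients from the trace, the sum of principal 2x2 minors, and det A):
  p(λ) = det(λ I - M) = λ^3 - 8λ^2 + 36λ + 37.
No integer candidate from the rational root theorem (±divisors of 37) is a root, so the roots are irrational. The cubic discriminant is Δ = -256675 < 0, so there is one real root and a complex-conjugate pair. p(-1) = -8 and p(0) = 37 have opposite signs, so a root lies in (-1, 0); Newton's method refines it to λ ≈ -0.8501. Dividing out (λ - (-0.8501)) leaves approximately λ^2 - 8.8501λ + 43.5236. For λ^2 - 8.8501λ + 43.5236 the discriminant is -95.7699. It is negative, so the remaining roots are the complex-conjugate pair λ ≈ 4.4251 ± 4.8931i. Their product equals the constant term, so |λ|^2 ≈ 43.5236 and |λ| ≈ 6.5972.
Thus the eigenvalues (to 4 decimals) are -0.8501 (modulus 0.8501); 4.4251 ± 4.8931i (modulus 6.5972). The spectral radius is the largest modulus: r(A) ≈ 6.5972. (Cross-check: r(A) ≤ ||A||_2 ≈ 7.7037; equality holds whenever A is normal, though it can also hold for some non-normal A.)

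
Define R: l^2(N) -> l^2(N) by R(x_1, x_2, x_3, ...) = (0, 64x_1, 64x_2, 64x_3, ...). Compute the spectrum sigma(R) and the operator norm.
sigma(R) = closed disk {z in C : |z| ≤ 64}; ||R|| = 64

Note R = 64·U where U is the unit right shift (U x)_k = x_{k-1} (with x_0 := 0); so ||R|| = 64||U|| and sigma(R) = 64·sigma(U). ||R x||^2 = sum_{k≥1} |64x_k|^2 = 4096||x||^2, so ||R|| = 64 and sigma(R) ⊂ {|z| ≤ 64}. For any |lambda| < 64, the equation (R - lambda I) x = 0 forces x_1 = 0, then 64x_k = lambda x_{k+1} ⇒ x = 0, so R has no eigenvalues. But (R - lambda I) is not surjective for |lambda| < 64: solving (R - lambda I) x = e_1 would require x_n proportional to (lambda/64)^(-n), which is not in l^2. So every |lambda| < 64 lies in the residual spectrum. The boundary |lambda| = 64 is in the approximate point spectrum (the spectrum is closed). Hence sigma(R) is the closed disk of radius 64.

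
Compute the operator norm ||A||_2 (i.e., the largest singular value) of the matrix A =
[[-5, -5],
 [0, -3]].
||A||_2 = sqrt((59 + sqrt(2581))/2) ≈ 7.4096 (= sqrt(largest eigenvalue of A^T A))

||A||_2 = sigma_max(A) = sqrt(lambda_max(A^T A)). Form the symmetric matrix M = A^T A =
[[25, 25],
 [25, 34]].
Its characteristic polynomial (trace, determinant of M give the coefficients) is
  p(λ) = det(λ I - M) = λ^2 - 59λ + 225.
For λ^2 - 59λ + 225 the discriminant is 2581. It is nonnegative but not a perfect square, so the roots are real and irrational: λ = (59 ± sqrt(2581))/2 ≈ 54.9018, 4.0982.
So the eigenvalues of A^T A are ≈ 4.0982, 54.9018 (all ≥ 0, as they must be for A^T A). The largest is λ_max = (59 + sqrt(2581))/2 ≈ 54.9018, hence ||A||_2 = sqrt(λ_max) = sqrt((59 + sqrt(2581))/2) ≈ 7.4096.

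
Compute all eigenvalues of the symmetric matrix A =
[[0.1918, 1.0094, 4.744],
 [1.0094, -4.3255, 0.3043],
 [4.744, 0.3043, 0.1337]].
sigma(A) ≈ {-5, -4, 5}

A is real symmetric, so its spectrum consists of real eigenvalues. Expanding the characteristic polynomial of the displayed matrix gives
  det(λ I - A) = p(λ) = λ^3 + (4)λ^2 + (-25)λ + (-99.9971).
Solving p(λ) = 0 yields eigenvalues ≈ -5, -4, 5. (A is shown rounded to 4 decimals, so these recover the underlying integer eigenvalues to within that precision.)
Verification: the trace of A = -4 equals the sum of eigenvalues -4, and det(A) ≈ 99.9971 matches the eigenvalue product 100.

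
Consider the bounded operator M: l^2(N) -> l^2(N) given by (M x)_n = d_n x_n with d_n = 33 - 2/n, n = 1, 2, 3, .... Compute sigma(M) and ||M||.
sigma(M) = {33 - 2/n : n ≥ 1} ∪ {33}; ||M|| = 33

A bounded diagonal operator on l^2 with diagonal entries d_n has spectrum equal to the closure of {d_n : n ≥ 1}: every d_n is an eigenvalue (with eigenvector e_n), so {d_n} ⊂ sigma(M); the spectrum is closed, so its closure is too; and for lambda not in the closure, (M - lambda I) has bounded inverse (the diagonal entries 1/(d_n - lambda) are bounded). For our sequence d_n = 33 - 2/n, n = 1, 2, 3, ...:
  - {d_n} = {33 - 2/n : n ≥ 1}; the only limit point is 33
  - closure = {33 - 2/n : n ≥ 1} ∪ {33}
For the norm: a diagonal operator has ||M|| = sup_n |d_n|. Here d_n = 33 - 2/n increases monotonically from d_1 = 31 toward 33, with all terms in [31, 33); so sup_n |d_n| = 33 (the supremum is the limit, not attained). So ||M|| = 33.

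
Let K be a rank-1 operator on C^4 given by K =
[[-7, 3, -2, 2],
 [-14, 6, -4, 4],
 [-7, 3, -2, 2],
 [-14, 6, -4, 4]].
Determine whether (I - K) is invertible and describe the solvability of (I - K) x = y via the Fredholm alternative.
(I - K) is singular (det(I - K) = 0, i.e. 1 ∈ sigma(K)). (I - K) x = y is solvable iff y ⊥ ker((I - K)^*) = span{(-7, 3, -2, 2)}, i.e. iff -7y_1 + 3y_2 - 2y_3 + 2y_4 = 0. When solvable, the solutions are x = y + c·(1, 2, 1, 2), c arbitrary (ker(I - K) = span{(1, 2, 1, 2)}, dimension 1).

K has rank 1, so it is an outer product K = u v^T: every row of K is a multiple of one row vector. Reading off the entries, u = (1, 2, 1, 2) and v = (-7, 3, -2, 2) (row i of K equals u_i·v^T). A rank-one matrix u v^T satisfies K u = u (v·u) and kills the (3)-dimensional subspace v^⊥, so its characteristic polynomial is lambda^3 (lambda - v·u) with v·u = tr K = 1. Hence the eigenvalues of I - K are 1 (multiplicity 3) and 1 - (1) = 0, so det(I - K) = 0. (Direct check: I - K =
[[8, -3, 2, -2],
 [14, -5, 4, -4],
 [7, -3, 3, -2],
 [14, -6, 4, -3]]
has determinant 0.) So 1 is an eigenvalue of K and (I - K) is not invertible. The finite-dimensional Fredholm alternative says: either (I - K) is invertible, or ker(I - K) ≠ {0} and then range(I - K) = ker((I - K)^*)^⊥, with dim ker(I - K) = dim ker((I - K)^*). We are in the second case, so we need both kernels. Kernel of I - K: (I - K) u = u - u (v·u) = u - u = 0, so ker(I - K) = span{u} = span{(1, 2, 1, 2)} (it is exactly 1-dimensional because rank(I - K) = 3). Kernel of the adjoint: K is real, so (I - K)^* = I - K^T = I - v u^T, and (I - v u^T) v = v - v (u·v) = 0; hence ker((I - K)^*) = span{v} = span{(-7, 3, -2, 2)}. Therefore (I - K) x = y is solvable iff <y, v> = 0, i.e. iff -7y_1 + 3y_2 - 2y_3 + 2y_4 = 0. When this holds, K y = u (v·y) = 0, so (I - K) y = y and x = y is a particular solution; the full solution set is the line x = y + c·u = y + c·(1, 2, 1, 2), c ∈ C.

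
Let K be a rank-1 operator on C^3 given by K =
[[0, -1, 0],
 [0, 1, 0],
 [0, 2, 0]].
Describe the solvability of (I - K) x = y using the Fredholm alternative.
(I - K) is singular (det(I - K) = 0, i.e. 1 ∈ sigma(K)). (I - K) x = y is solvable iff y ⊥ ker((I - K)^*) = span{(0, -1, 0)}, i.e. iff -y_2 = 0. When solvable, the solutions are x = y + c·(1, -1, -2), c arbitrary (ker(I - K) = span{(1, -1, -2)}, dimension 1).

K has rank 1, so it is an outer product K = u v^T: every row of K is a multiple of one row vector. Reading off the entries, u = (1, -1, -2) and v = (0, -1, 0) (row i of K equals u_i·v^T). A rank-one matrix u v^T satisfies K u = u (v·u) and kills the (2)-dimensional subspace v^⊥, so its characteristic polynomial is lambda^2 (lambda - v·u) with v·u = tr K = 1. Hence the eigenvalues of I - K are 1 (multiplicity 2) and 1 - (1) = 0, so det(I - K) = 0. (Direct check: I - K =
[[1, 1, 0],
 [0, 0, 0],
 [0, -2, 1]]
has determinant 0.) So 1 is an eigenvalue of K and (I - K) is not invertible. The finite-dimensional Fredholm alternative says: either (I - K) is invertible, or ker(I - K) ≠ {0} and then range(I - K) = ker((I - K)^*)^⊥, with dim ker(I - K) = dim ker((I - K)^*). We are in the second case, so we need both kernels. Kernel of I - K: (I - K) u = u - u (v·u) = u - u = 0, so ker(I - K) = span{u} = span{(1, -1, -2)} (it is exactly 1-dimensional because rank(I - K) = 2). Kernel of the adjoint: K is real, so (I - K)^* = I - K^T = I - v u^T, and (I - v u^T) v = v - v (u·v) = 0; hence ker((I - K)^*) = span{v} = span{(0, -1, 0)}. Therefore (I - K) x = y is solvable iff <y, v> = 0, i.e. iff -y_2 = 0. When this holds, K y = u (v·y) = 0, so (I - K) y = y and x = y is a particular solution; the full solution set is the line x = y + c·u = y + c·(1, -1, -2), c ∈ C.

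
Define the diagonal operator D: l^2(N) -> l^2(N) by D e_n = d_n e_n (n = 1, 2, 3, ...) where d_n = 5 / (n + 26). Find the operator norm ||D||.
||D|| = 5/27 (attained at n = 1)

For D diagonal, ||D|| = sup_n |d_n| = sup_n 5/(n + 26). This is positive and strictly decreasing in n, so the supremum is attained at n = 1: d_1 = 5/(1 + 26) = 5/27. Hence ||D|| = 5/27.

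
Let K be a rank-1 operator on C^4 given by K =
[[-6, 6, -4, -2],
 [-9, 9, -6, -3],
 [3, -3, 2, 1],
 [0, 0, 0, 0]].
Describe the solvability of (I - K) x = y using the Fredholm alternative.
(I - K) is invertible (det(I - K) = -4 ≠ 0), so for every y in C^4 the equation (I - K) x = y has a unique solution.

K has rank 1, so it is an outer product K = u v^T: every row of K is a multiple of one row vector. Reading off the entries, u = (2, 3, -1, 0) and v = (-3, 3, -2, -1) (row i of K equals u_i·v^T). A rank-one matrix u v^T satisfies K u = u (v·u) and kills the (3)-dimensional subspace v^⊥, so its characteristic polynomial is lambda^3 (lambda - v·u) with v·u = tr K = 5. Hence the eigenvalues of I - K are 1 (multiplicity 3) and 1 - (5) = -4, so det(I - K) = -4. (Direct check: I - K =
[[7, -6, 4, 2],
 [9, -8, 6, 3],
 [-3, 3, -1, -1],
 [0, 0, 0, 1]]
has determinant -4.) The finite-dimensional Fredholm alternative says: either (I - K) is invertible, or ker(I - K) ≠ {0} and then range(I - K) = ker((I - K)^*)^⊥, with dim ker(I - K) = dim ker((I - K)^*). Since det(I - K) ≠ 0, 1 is not an eigenvalue of K and ker(I - K) = {0}, so we are in the first case: for every y there is a unique x = (I - K)^(-1) y. Explicitly, by the Sherman–Morrison formula, (I - u v^T)^(-1) = I + u v^T/(1 - v·u), i.e. (I - K)^(-1) = I + K/(-4).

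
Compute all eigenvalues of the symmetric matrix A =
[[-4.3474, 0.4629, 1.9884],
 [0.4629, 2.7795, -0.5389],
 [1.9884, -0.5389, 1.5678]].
sigma(A) ≈ {-5, 2, 3}

A is real symmetric, so its spectrum consists of real eigenvalues. Expanding the characteristic polynomial of the displayed matrix gives
  det(λ I - A) = p(λ) = λ^3 + (0)λ^2 + (-19)λ + (30).
Solving p(λ) = 0 yields eigenvalues ≈ -5, 2, 3. (A is shown rounded to 4 decimals, so these recover the underlying integer eigenvalues to within that precision.)
Verification: the trace of A = 0 equals the sum of eigenvalues 0, and det(A) ≈ -29.9995 matches the eigenvalue product -30.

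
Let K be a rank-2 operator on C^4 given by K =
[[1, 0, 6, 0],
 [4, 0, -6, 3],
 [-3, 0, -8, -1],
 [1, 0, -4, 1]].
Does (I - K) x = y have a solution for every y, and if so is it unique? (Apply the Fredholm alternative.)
(I - K) is invertible (det(I - K) = 6 ≠ 0), so for every y in C^4 the equation (I - K) x = y has a unique solution.

K has rank 2 and factors as K = U V^T = u1 v1^T + u2 v2^T with u1 = (-1, 2, 1, 1), v1 = (3, 0, -2, 2), u2 = (2, -1, -3, -1), v2 = (2, 0, 2, 1) (multiplying out reproduces the displayed K). The nonzero eigenvalues of U V^T coincide with those of the 2 x 2 matrix G = V^T U = [[v1·u1, v1·u2], [v2·u1, v2·u2]] = [[-3, 10], [1, -3]], and by the Sylvester determinant identity det(I_4 - U V^T) = det(I_2 - V^T U) = det([[4, -10], [-1, 4]]) = (4)(4) - (-10)(-1) = 6. (Direct check: I - K =
[[0, 0, -6, 0],
 [-4, 1, 6, -3],
 [3, 0, 9, 1],
 [-1, 0, 4, 0]]
has determinant 6.) The finite-dimensional Fredholm alternative says: either (I - K) is invertible, or ker(I - K) ≠ {0} and then range(I - K) = ker((I - K)^*)^⊥, with dim ker(I - K) = dim ker((I - K)^*). Since det(I - K) ≠ 0, 1 is not an eigenvalue of K and ker(I - K) = {0}, so we are in the first case: for every y there is a unique x = (I - K)^(-1) y. (Explicitly, by the Woodbury identity, (I - U V^T)^(-1) = I + U (I_2 - G)^(-1) V^T.)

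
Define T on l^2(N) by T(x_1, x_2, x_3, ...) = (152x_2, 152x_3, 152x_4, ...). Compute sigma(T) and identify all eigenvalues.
sigma(T) = closed disk {z in C : |z| ≤ 152}; sigma_p(T) = open disk {z in C : |z| < 152}

Note T = 152·V where V is the unit left shift (V x)_k = x_{k+1}; so sigma(T) = 152·sigma(V) and ||T|| = 152||V||. ||T x||^2 = 23104sum_{k≥2} |x_k|^2 ≤ 23104||x||^2, with equality on {x : x_1 = 0}, so ||T|| = 152. For any lambda with |lambda| < 152, set r = lambda/152 (|r| < 1); the vector x = (1, r, r^2, ...) is in l^2 and satisfies T x = 152(r, r^2, ...) = lambda x, so lambda is an eigenvalue. On the boundary |lambda| = 152 the geometric series diverges, so no l^2 eigenvector exists, but these lambda lie in the approximate point spectrum. Hence sigma(T) is the closed disk of radius 152 and sigma_p(T) is the open disk.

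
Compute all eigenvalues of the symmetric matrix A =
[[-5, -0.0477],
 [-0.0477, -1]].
sigma(A) ≈ {-5, -1}

A is real symmetric, so its spectrum consists of real eigenvalues. Expanding the characteristic polynomial of the displayed matrix gives
  det(λ I - A) = p(λ) = λ^2 + (6)λ + (5).
Solving p(λ) = 0 yields eigenvalues ≈ -5, -1. (A is shown rounded to 4 decimals, so these recover the underlying integer eigenvalues to within that precision.)
Verification: the trace of A = -6 equals the sum of eigenvalues -6, and det(A) ≈ 5.0001 matches the eigenvalue product 5.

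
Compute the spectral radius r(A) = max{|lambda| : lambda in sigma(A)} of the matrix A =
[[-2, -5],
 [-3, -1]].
r(A) = (3 + sqrt(61))/2 ≈ 5.4051

The eigenvalues of A are the roots of its characteristic polynomial. With M = A (coefficients from the trace and determinant):
  p(λ) = det(λ I - M) = λ^2 + 3λ - 13.
For λ^2 + 3λ - 13 the discriminant is 61. It is nonnegative but not a perfect square, so the roots are real and irrational: λ = (-3 ± sqrt(61))/2 ≈ 2.4051, -5.4051.
Thus the eigenvalues (to 4 decimals) are 2.4051 (modulus 2.4051); -5.4051 (modulus 5.4051). The spectral radius is the largest modulus: r(A) = (3 + sqrt(61))/2 ≈ 5.4051. (Cross-check: r(A) ≤ ||A||_2 ≈ 5.8339; equality holds whenever A is normal, though it can also hold for some non-normal A.)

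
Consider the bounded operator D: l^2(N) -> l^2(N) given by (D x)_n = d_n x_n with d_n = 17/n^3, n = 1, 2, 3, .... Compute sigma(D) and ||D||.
sigma(D) = {17/n^3 : n ≥ 1} ∪ {0}; ||D|| = 17

A bounded diagonal operator on l^2 with diagonal entries d_n has spectrum equal to the closure of {d_n : n ≥ 1}: every d_n is an eigenvalue (with eigenvector e_n), so {d_n} ⊂ sigma(D); the spectrum is closed, so its closure is too; and for lambda not in the closure, (D - lambda I) has bounded inverse (the diagonal entries 1/(d_n - lambda) are bounded). For our sequence d_n = 17/n^3, n = 1, 2, 3, ...:
  - {d_n} = {17/n^3 : n ≥ 1}; the only limit point is 0
  - closure = {17/n^3 : n ≥ 1} ∪ {0}
For the norm: a diagonal operator has ||D|| = sup_n |d_n|. Here d_n = 17/n^3 is positive and decreasing, so sup_n |d_n| = d_1 = 17. So ||D|| = 17.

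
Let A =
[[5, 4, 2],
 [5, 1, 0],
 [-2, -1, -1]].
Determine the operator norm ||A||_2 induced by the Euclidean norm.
||A||_2 ≈ 8.4704 (= sqrt(largest eigenvalue of A^T A))

||A||_2 = sigma_max(A) = sqrt(lambda_max(A^T A)). Form the symmetric matrix M = A^T A =
[[54, 27, 12],
 [27, 18, 9],
 [12, 9, 5]].
Its characteristic polynomial (trace, sum of principal 2x2 minors, determinant of M give the coefficients) is
  p(λ) = det(λ I - M) = λ^3 - 77λ^2 + 378λ - 81.
No integer candidate from the rational root theorem (±divisors of 81) is a root, so the roots are irrational. The cubic discriminant is Δ = 525461337 > 0, so there are three distinct real roots. p(0) = -81 and p(1) = 221 have opposite signs, so a root lies in (0, 1); Newton's method refines it to λ ≈ 0.2245. p(5) = 9 and p(6) = -369 have opposite signs, so a root lies in (5, 6); Newton's method refines it to λ ≈ 5.0282. p(71) = -3489 and p(72) = 1215 have opposite signs, so a root lies in (71, 72); Newton's method refines it to λ ≈ 71.7472. Check (Vieta): the three roots sum to 77, matching tr M = 77.
So the eigenvalues of A^T A are ≈ 0.2245, 5.0282, 71.7472 (all ≥ 0, as they must be for A^T A). The largest is λ_max ≈ 71.7472, hence ||A||_2 = sqrt(λ_max) ≈ 8.4704.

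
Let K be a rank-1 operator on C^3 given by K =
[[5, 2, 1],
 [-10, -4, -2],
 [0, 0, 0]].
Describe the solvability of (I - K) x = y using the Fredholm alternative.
(I - K) is singular (det(I - K) = 0, i.e. 1 ∈ sigma(K)). (I - K) x = y is solvable iff y ⊥ ker((I - K)^*) = span{(5, 2, 1)}, i.e. iff 5y_1 + 2y_2 + y_3 = 0. When solvable, the solutions are x = y + c·(1, -2, 0), c arbitrary (ker(I - K) = span{(1, -2, 0)}, dimension 1).

K has rank 1, so it is an outer product K = u v^T: every row of K is a multiple of one row vector. Reading off the entries, u = (1, -2, 0) and v = (5, 2, 1) (row i of K equals u_i·v^T). A rank-one matrix u v^T satisfies K u = u (v·u) and kills the (2)-dimensional subspace v^⊥, so its characteristic polynomial is lambda^2 (lambda - v·u) with v·u = tr K = 1. Hence the eigenvalues of I - K are 1 (multiplicity 2) and 1 - (1) = 0, so det(I - K) = 0. (Direct check: I - K =
[[-4, -2, -1],
 [10, 5, 2],
 [0, 0, 1]]
has determinant 0.) So 1 is an eigenvalue of K and (I - K) is not invertible. The finite-dimensional Fredholm alternative says: either (I - K) is invertible, or ker(I - K) ≠ {0} and then range(I - K) = ker((I - K)^*)^⊥, with dim ker(I - K) = dim ker((I - K)^*). We are in the second case, so we need both kernels. Kernel of I - K: (I - K) u = u - u (v·u) = u - u = 0, so ker(I - K) = span{u} = span{(1, -2, 0)} (it is exactly 1-dimensional because rank(I - K) = 2). Kernel of the adjoint: K is real, so (I - K)^* = I - K^T = I - v u^T, and (I - v u^T) v = v - v (u·v) = 0; hence ker((I - K)^*) = span{v} = span{(5, 2, 1)}. Therefore (I - K) x = y is solvable iff <y, v> = 0, i.e. iff 5y_1 + 2y_2 + y_3 = 0. When this holds, K y = u (v·y) = 0, so (I - K) y = y and x = y is a particular solution; the full solution set is the line x = y + c·u = y + c·(1, -2, 0), c ∈ C.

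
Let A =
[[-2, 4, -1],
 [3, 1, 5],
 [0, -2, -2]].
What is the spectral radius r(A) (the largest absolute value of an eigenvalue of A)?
r(A) ≈ 2.7106

The eigenvalues of A are the roots of its characteristic polynomial. With M = A (coefficients from the trace, the sum of principal 2x2 minors, and det A):
  p(λ) = det(λ I - M) = λ^3 + 3λ^2 - 2λ - 14.
No integer candidate from the rational root theorem (±divisors of 14) is a root, so the roots are irrational. The cubic discriminant is Δ = -2200 < 0, so there is one real root and a complex-conjugate pair. p(1) = -12 and p(2) = 2 have opposite signs, so a root lies in (1, 2); Newton's method refines it to λ ≈ 1.9055. Dividing out (λ - (1.9055)) leaves approximately λ^2 + 4.9055λ + 7.3473. For λ^2 + 4.9055λ + 7.3473 the discriminant is -5.3253. It is negative, so the remaining roots are the complex-conjugate pair λ ≈ -2.4527 ± 1.1538i. Their product equals the constant term, so |λ|^2 ≈ 7.3473 and |λ| ≈ 2.7106.
Thus the eigenvalues (to 4 decimals) are 1.9055 (modulus 1.9055); -2.4527 ± 1.1538i (modulus 2.7106). The spectral radius is the largest modulus: r(A) ≈ 2.7106. (Cross-check: r(A) ≤ ||A||_2 ≈ 6.3757; equality holds whenever A is normal, though it can also hold for some non-normal A.)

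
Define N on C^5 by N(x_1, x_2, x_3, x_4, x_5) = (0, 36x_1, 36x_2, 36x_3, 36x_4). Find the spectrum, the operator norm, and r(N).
sigma(N) = {0}; ||N|| = 36; r(N) = 0. (N is nilpotent with N^5 = 0.)

On C^5, N is a strictly lower-triangular matrix with 36 on the subdiagonal and zeros elsewhere, so its characteristic polynomial is lambda^5 and every eigenvalue is 0: sigma(N) = {0}. For the operator norm, N e_i = 36e_{i+1} for i = 1, ..., 4 and N e_5 = 0, so the singular values of N are 36 (with multiplicity 4) and 0; hence ||N|| = 36. The spectral radius r(N) = max|lambda| = 0. Note ||N|| > r(N) — characteristic of non-normal nilpotent operators. Indeed N^5 = 0.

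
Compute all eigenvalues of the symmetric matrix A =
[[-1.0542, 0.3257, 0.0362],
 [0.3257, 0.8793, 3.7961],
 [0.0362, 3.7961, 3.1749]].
sigma(A) ≈ {-2, -1, 6}

A is real symmetric, so its spectrum consists of real eigenvalues. Expanding the characteristic polynomial of the displayed matrix gives
  det(λ I - A) = p(λ) = λ^3 + (-3)λ^2 + (-16)λ + (-12).
Solving p(λ) = 0 yields eigenvalues ≈ -2, -1, 6. (A is shown rounded to 4 decimals, so these recover the underlying integer eigenvalues to within that precision.)
Verification: the trace of A = 3 equals the sum of eigenvalues 3, and det(A) ≈ 12.0000 matches the eigenvalue product 12.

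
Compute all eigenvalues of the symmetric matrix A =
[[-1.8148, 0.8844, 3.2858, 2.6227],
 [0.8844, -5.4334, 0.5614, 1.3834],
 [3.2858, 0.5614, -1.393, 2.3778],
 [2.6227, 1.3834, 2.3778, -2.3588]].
sigma(A) ≈ {-6, -5, -4, 4}

A is real symmetric, so its spectrum consists of real eigenvalues. Expanding the characteristic polynomial of the displayed matrix gives
  det(λ I - A) = p(λ) = λ^4 + (11)λ^3 + (14)λ^2 + (-176)λ + (-479.9965).
Solving p(λ) = 0 yields eigenvalues ≈ -6, -5, -4, 4. (A is shown rounded to 4 decimals, so these recover the underlying integer eigenvalues to within that precision.)
Verification: the trace of A = -11 equals the sum of eigenvalues -11, and det(A) ≈ -479.9965 matches the eigenvalue product -480.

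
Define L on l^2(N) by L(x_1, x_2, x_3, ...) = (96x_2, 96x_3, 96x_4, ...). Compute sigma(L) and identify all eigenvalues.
sigma(L) = closed disk {z in C : |z| ≤ 96}; sigma_p(L) = open disk {z in C : |z| < 96}

Note L = 96·V where V is the unit left shift (V x)_k = x_{k+1}; so sigma(L) = 96·sigma(V) and ||L|| = 96||V||. ||L x||^2 = 9216sum_{k≥2} |x_k|^2 ≤ 9216||x||^2, with equality on {x : x_1 = 0}, so ||L|| = 96. For any lambda with |lambda| < 96, set r = lambda/96 (|r| < 1); the vector x = (1, r, r^2, ...) is in l^2 and satisfies L x = 96(r, r^2, ...) = lambda x, so lambda is an eigenvalue. On the boundary |lambda| = 96 the geometric series diverges, so no l^2 eigenvector exists, but these lambda lie in the approximate point spectrum. Hence sigma(L) is the closed disk of radius 96 and sigma_p(L) is the open disk.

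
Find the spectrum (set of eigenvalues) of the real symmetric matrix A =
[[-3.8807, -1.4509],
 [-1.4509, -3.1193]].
sigma(A) ≈ {-5, -2}

A is real symmetric, so its spectrum consists of real eigenvalues. Expanding the characteristic polynomial of the displayed matrix gives
  det(λ I - A) = p(λ) = λ^2 + (7)λ + (10).
Solving p(λ) = 0 yields eigenvalues ≈ -5, -2. (A is shown rounded to 4 decimals, so these recover the underlying integer eigenvalues to within that precision.)
Verification: the trace of A = -7 equals the sum of eigenvalues -7, and det(A) ≈ 10.0000 matches the eigenvalue product 10.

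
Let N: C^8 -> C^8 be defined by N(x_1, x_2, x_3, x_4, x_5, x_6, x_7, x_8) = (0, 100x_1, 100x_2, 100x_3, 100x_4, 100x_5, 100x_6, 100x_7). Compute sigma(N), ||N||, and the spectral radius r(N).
sigma(N) = {0}; ||N|| = 100; r(N) = 0. (N is nilpotent with N^8 = 0.)

On C^8, N is a strictly lower-triangular matrix with 100 on the subdiagonal and zeros elsewhere, so its characteristic polynomial is lambda^8 and every eigenvalue is 0: sigma(N) = {0}. For the operator norm, N e_i = 100e_{i+1} for i = 1, ..., 7 and N e_8 = 0, so the singular values of N are 100 (with multiplicity 7) and 0; hence ||N|| = 100. The spectral radius r(N) = max|lambda| = 0. Note ||N|| > r(N) — characteristic of non-normal nilpotent operators. Indeed N^8 = 0.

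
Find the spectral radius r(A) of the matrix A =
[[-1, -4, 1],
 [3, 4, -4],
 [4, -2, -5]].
r(A) ≈ 5.254

The eigenvalues of A are the roots of its characteristic polynomial. With M = A (coefficients from the trace, the sum of principal 2x2 minors, and det A):
  p(λ) = det(λ I - M) = λ^3 + 2λ^2 - 19λ - 10.
No integer candidate from the rational root theorem (±divisors of 10) is a root, so the roots are irrational. The cubic discriminant is Δ = 33340 > 0, so there are three distinct real roots. p(-6) = -40 and p(-5) = 10 have opposite signs, so a root lies in (-6, -5); Newton's method refines it to λ ≈ -5.254. p(-1) = 10 and p(0) = -10 have opposite signs, so a root lies in (-1, 0); Newton's method refines it to λ ≈ -0.5062. p(3) = -22 and p(4) = 10 have opposite signs, so a root lies in (3, 4); Newton's method refines it to λ ≈ 3.7602. Check (Vieta): the three roots sum to -2, matching tr M = -2.
Thus the eigenvalues (to 4 decimals) are -5.254 (modulus 5.254); -0.5062 (modulus 0.5062); 3.7602 (modulus 3.7602). The spectral radius is the largest modulus: r(A) ≈ 5.254. (Cross-check: r(A) ≤ ||A||_2 ≈ 8.512; equality holds whenever A is normal, though it can also hold for some non-normal A.)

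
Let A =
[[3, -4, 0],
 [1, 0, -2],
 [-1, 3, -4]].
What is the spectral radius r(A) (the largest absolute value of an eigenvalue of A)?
r(A) ≈ 2.6289

The eigenvalues of A are the roots of its characteristic polynomial. With M = A (coefficients from the trace, the sum of principal 2x2 minors, and det A):
  p(λ) = det(λ I - M) = λ^3 + λ^2 - 2λ + 6.
No integer candidate from the rational root theorem (±divisors of 6) is a root, so the roots are irrational. The cubic discriminant is Δ = -1176 < 0, so there is one real root and a complex-conjugate pair. p(-3) = -6 and p(-2) = 6 have opposite signs, so a root lies in (-3, -2); Newton's method refines it to λ ≈ -2.6289. Dividing out (λ - (-2.6289)) leaves approximately λ^2 - 1.6289λ + 2.2823. For λ^2 - 1.6289λ + 2.2823 the discriminant is -6.4758. It is negative, so the remaining roots are the complex-conjugate pair λ ≈ 0.8145 ± 1.2724i. Their product equals the constant term, so |λ|^2 ≈ 2.2823 and |λ| ≈ 1.5107.
Thus the eigenvalues (to 4 decimals) are -2.6289 (modulus 2.6289); 0.8145 ± 1.2724i (modulus 1.5107). The spectral radius is the largest modulus: r(A) ≈ 2.6289. (Cross-check: r(A) ≤ ||A||_2 ≈ 6.3846; equality holds whenever A is normal, though it can also hold for some non-normal A.)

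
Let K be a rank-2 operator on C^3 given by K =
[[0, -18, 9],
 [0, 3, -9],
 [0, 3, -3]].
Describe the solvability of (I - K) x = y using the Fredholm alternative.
(I - K) is invertible (det(I - K) = 19 ≠ 0), so for every y in C^3 the equation (I - K) x = y has a unique solution.

K has rank 2 and factors as K = U V^T = u1 v1^T + u2 v2^T with u1 = (3, 2, 0), v1 = (0, -3, 0), u2 = (3, -3, -1), v2 = (0, -3, 3) (multiplying out reproduces the displayed K). The nonzero eigenvalues of U V^T coincide with those of the 2 x 2 matrix G = V^T U = [[v1·u1, v1·u2], [v2·u1, v2·u2]] = [[-6, 9], [-6, 6]], and by the Sylvester determinant identity det(I_3 - U V^T) = det(I_2 - V^T U) = det([[7, -9], [6, -5]]) = (7)(-5) - (-9)(6) = 19. (Direct check: I - K =
[[1, 18, -9],
 [0, -2, 9],
 [0, -3, 4]]
has determinant 19.) The finite-dimensional Fredholm alternative says: either (I - K) is invertible, or ker(I - K) ≠ {0} and then range(I - K) = ker((I - K)^*)^⊥, with dim ker(I - K) = dim ker((I - K)^*). Since det(I - K) ≠ 0, 1 is not an eigenvalue of K and ker(I - K) = {0}, so we are in the first case: for every y there is a unique x = (I - K)^(-1) y. (Explicitly, by the Woodbury identity, (I - U V^T)^(-1) = I + U (I_2 - G)^(-1) V^T.)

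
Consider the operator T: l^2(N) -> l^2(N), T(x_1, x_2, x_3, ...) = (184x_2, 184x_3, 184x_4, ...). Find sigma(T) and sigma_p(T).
sigma(T) = closed disk {z in C : |z| ≤ 184}; sigma_p(T) = open disk {z in C : |z| < 184}

Note T = 184·V where V is the unit left shift (V x)_k = x_{k+1}; so sigma(T) = 184·sigma(V) and ||T|| = 184||V||. ||T x||^2 = 33856sum_{k≥2} |x_k|^2 ≤ 33856||x||^2, with equality on {x : x_1 = 0}, so ||T|| = 184. For any lambda with |lambda| < 184, set r = lambda/184 (|r| < 1); the vector x = (1, r, r^2, ...) is in l^2 and satisfies T x = 184(r, r^2, ...) = lambda x, so lambda is an eigenvalue. On the boundary |lambda| = 184 the geometric series diverges, so no l^2 eigenvector exists, but these lambda lie in the approximate point spectrum. Hence sigma(T) is the closed disk of radius 184 and sigma_p(T) is the open disk.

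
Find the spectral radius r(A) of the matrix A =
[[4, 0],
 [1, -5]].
r(A) = 5

The eigenvalues of A are the roots of its characteristic polynomial. With M = A (coefficients from the trace and determinant):
  p(λ) = det(λ I - M) = λ^2 + λ - 20.
For λ^2 + λ - 20 the discriminant is 81. It is a perfect square (9^2), so the roots are rational: λ = (-1 ± 9)/2 = 4, -5.
Thus the eigenvalues (to 4 decimals) are 4 (modulus 4); -5 (modulus 5). The spectral radius is the largest modulus: r(A) = 5. (Cross-check: r(A) ≤ ||A||_2 ≈ 5.2348; equality holds whenever A is normal, though it can also hold for some non-normal A.)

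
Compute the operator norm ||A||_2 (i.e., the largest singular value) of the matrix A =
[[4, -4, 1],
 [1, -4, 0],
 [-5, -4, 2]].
||A||_2 ≈ 7.1683 (= sqrt(largest eigenvalue of A^T A))

||A||_2 = sigma_max(A) = sqrt(lambda_max(A^T A)). Form the symmetric matrix M = A^T A =
[[42, 0, -6],
 [0, 48, -12],
 [-6, -12, 5]].
Its characteristic polynomial (trace, sum of principal 2x2 minors, determinant of M give the coefficients) is
  p(λ) = det(λ I - M) = λ^3 - 95λ^2 + 2286λ - 2304.
No integer candidate from the rational root theorem (±divisors of 2304) is a root, so the roots are irrational. The cubic discriminant is Δ = 339709284 > 0, so there are three distinct real roots. p(1) = -112 and p(2) = 1896 have opposite signs, so a root lies in (1, 2); Newton's method refines it to λ ≈ 1.0535. p(42) = 216 and p(43) = -154 have opposite signs, so a root lies in (42, 43); Newton's method refines it to λ ≈ 42.5621. p(51) = -162 and p(52) = 296 have opposite signs, so a root lies in (51, 52); Newton's method refines it to λ ≈ 51.3844. Check (Vieta): the three roots sum to 95, matching tr M = 95.
So the eigenvalues of A^T A are ≈ 1.0535, 42.5621, 51.3844 (all ≥ 0, as they must be for A^T A). The largest is λ_max ≈ 51.3844, hence ||A||_2 = sqrt(λ_max) ≈ 7.1683.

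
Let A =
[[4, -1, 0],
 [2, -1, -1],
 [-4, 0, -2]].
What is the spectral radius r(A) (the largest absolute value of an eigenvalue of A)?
r(A) = (1 + sqrt(33))/2 ≈ 3.3723

The eigenvalues of A are the roots of its characteristic polynomial. With M = A (coefficients from the trace, the sum of principal 2x2 minors, and det A):
  p(λ) = det(λ I - M) = λ^3 - λ^2 - 8λ.
The constant term is 0, so λ = 0 is a root. Dividing out λ leaves p(λ) = λ(λ^2 - λ - 8). For λ^2 - λ - 8 the discriminant is 33. It is nonnegative but not a perfect square, so the roots are real and irrational: λ = (1 ± sqrt(33))/2 ≈ 3.3723, -2.3723.
Thus the eigenvalues (to 4 decimals) are 3.3723 (modulus 3.3723); -2.3723 (modulus 2.3723); 0 (modulus 0). The spectral radius is the largest modulus: r(A) = (1 + sqrt(33))/2 ≈ 3.3723. (Cross-check: r(A) ≤ ||A||_2 ≈ 6.1669; equality holds whenever A is normal, though it can also hold for some non-normal A.)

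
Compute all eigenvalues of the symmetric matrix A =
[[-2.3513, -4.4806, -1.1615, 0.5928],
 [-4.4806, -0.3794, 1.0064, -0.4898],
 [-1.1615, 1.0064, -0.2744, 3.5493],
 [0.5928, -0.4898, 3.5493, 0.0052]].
sigma(A) ≈ {-6, -4, 3, 4}

A is real symmetric, so its spectrum consists of real eigenvalues. Expanding the characteristic polynomial of the displayed matrix gives
  det(λ I - A) = p(λ) = λ^4 + (3)λ^3 + (-34)λ^2 + (-48)λ + (288.0112).
Solving p(λ) = 0 yields eigenvalues ≈ -6, -4, 3, 4. (A is shown rounded to 4 decimals, so these recover the underlying integer eigenvalues to within that precision.)
Verification: the trace of A = -3 equals the sum of eigenvalues -3, and det(A) ≈ 288.0112 matches the eigenvalue product 288.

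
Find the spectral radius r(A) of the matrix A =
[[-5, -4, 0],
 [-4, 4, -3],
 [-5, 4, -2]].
r(A) ≈ 7.0712

The eigenvalues of A are the roots of its characteristic polynomial. With M = A (coefficients from the trace, the sum of principal 2x2 minors, and det A):
  p(λ) = det(λ I - M) = λ^3 + 3λ^2 - 22λ + 48.
No integer candidate from the rational root theorem (±divisors of 48) is a root, so the roots are irrational. The cubic discriminant is Δ = -77468 < 0, so there is one real root and a complex-conjugate pair. p(-8) = -96 and p(-7) = 6 have opposite signs, so a root lies in (-8, -7); Newton's method refines it to λ ≈ -7.0712. Dividing out (λ - (-7.0712)) leaves approximately λ^2 - 4.0712λ + 6.7881. For λ^2 - 4.0712λ + 6.7881 the discriminant is -10.5779. It is negative, so the remaining roots are the complex-conjugate pair λ ≈ 2.0356 ± 1.6262i. Their product equals the constant term, so |λ|^2 ≈ 6.7881 and |λ| ≈ 2.6054.
Thus the eigenvalues (to 4 decimals) are -7.0712 (modulus 7.0712); 2.0356 ± 1.6262i (modulus 2.6054). The spectral radius is the largest modulus: r(A) ≈ 7.0712. (Cross-check: r(A) ≤ ||A||_2 ≈ 9.3234; equality holds whenever A is normal, though it can also hold for some non-normal A.)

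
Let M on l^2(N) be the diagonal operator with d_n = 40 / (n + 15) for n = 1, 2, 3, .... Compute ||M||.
||M|| = 5/2 (attained at n = 1)

For M diagonal, ||M|| = sup_n |d_n| = sup_n 40/(n + 15). This is positive and strictly decreasing in n, so the supremum is attained at n = 1: d_1 = 40/(1 + 15) = 5/2. Hence ||M|| = 5/2.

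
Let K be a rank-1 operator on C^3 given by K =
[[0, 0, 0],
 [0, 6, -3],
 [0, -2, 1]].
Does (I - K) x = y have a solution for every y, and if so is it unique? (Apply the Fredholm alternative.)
(I - K) is invertible (det(I - K) = -6 ≠ 0), so for every y in C^3 the equation (I - K) x = y has a unique solution.

K has rank 1, so it is an outer product K = u v^T: every row of K is a multiple of one row vector. Reading off the entries, u = (0, -3, 1) and v = (0, -2, 1) (row i of K equals u_i·v^T). A rank-one matrix u v^T satisfies K u = u (v·u) and kills the (2)-dimensional subspace v^⊥, so its characteristic polynomial is lambda^2 (lambda - v·u) with v·u = tr K = 7. Hence the eigenvalues of I - K are 1 (multiplicity 2) and 1 - (7) = -6, so det(I - K) = -6. (Direct check: I - K =
[[1, 0, 0],
 [0, -5, 3],
 [0, 2, 0]]
has determinant -6.) The finite-dimensional Fredholm alternative says: either (I - K) is invertible, or ker(I - K) ≠ {0} and then range(I - K) = ker((I - K)^*)^⊥, with dim ker(I - K) = dim ker((I - K)^*). Since det(I - K) ≠ 0, 1 is not an eigenvalue of K and ker(I - K) = {0}, so we are in the first case: for every y there is a unique x = (I - K)^(-1) y. Explicitly, by the Sherman–Morrison formula, (I - u v^T)^(-1) = I + u v^T/(1 - v·u), i.e. (I - K)^(-1) = I + K/(-6).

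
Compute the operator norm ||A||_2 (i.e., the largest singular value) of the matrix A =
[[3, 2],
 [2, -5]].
||A||_2 = sqrt((42 + sqrt(320))/2) ≈ 5.4721 (= sqrt(largest eigenvalue of A^T A))

||A||_2 = sigma_max(A) = sqrt(lambda_max(A^T A)). Form the symmetric matrix M = A^T A =
[[13, -4],
 [-4, 29]].
Its characteristic polynomial (trace, determinant of M give the coefficients) is
  p(λ) = det(λ I - M) = λ^2 - 42λ + 361.
For λ^2 - 42λ + 361 the discriminant is 320. It is nonnegative but not a perfect square, so the roots are real and irrational: λ = (42 ± sqrt(320))/2 ≈ 29.9443, 12.0557.
So the eigenvalues of A^T A are ≈ 12.0557, 29.9443 (all ≥ 0, as they must be for A^T A). The largest is λ_max = (42 + sqrt(320))/2 ≈ 29.9443, hence ||A||_2 = sqrt(λ_max) = sqrt((42 + sqrt(320))/2) ≈ 5.4721.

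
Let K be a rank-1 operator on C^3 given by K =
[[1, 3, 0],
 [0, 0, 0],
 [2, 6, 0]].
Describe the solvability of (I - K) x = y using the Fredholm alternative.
(I - K) is singular (det(I - K) = 0, i.e. 1 ∈ sigma(K)). (I - K) x = y is solvable iff y ⊥ ker((I - K)^*) = span{(1, 3, 0)}, i.e. iff y_1 + 3y_2 = 0. When solvable, the solutions are x = y + c·(1, 0, 2), c arbitrary (ker(I - K) = span{(1, 0, 2)}, dimension 1).

K has rank 1, so it is an outer product K = u v^T: every row of K is a multiple of one row vector. Reading off the entries, u = (1, 0, 2) and v = (1, 3, 0) (row i of K equals u_i·v^T). A rank-one matrix u v^T satisfies K u = u (v·u) and kills the (2)-dimensional subspace v^⊥, so its characteristic polynomial is lambda^2 (lambda - v·u) with v·u = tr K = 1. Hence the eigenvalues of I - K are 1 (multiplicity 2) and 1 - (1) = 0, so det(I - K) = 0. (Direct check: I - K =
[[0, -3, 0],
 [0, 1, 0],
 [-2, -6, 1]]
has determinant 0.) So 1 is an eigenvalue of K and (I - K) is not invertible. The finite-dimensional Fredholm alternative says: either (I - K) is invertible, or ker(I - K) ≠ {0} and then range(I - K) = ker((I - K)^*)^⊥, with dim ker(I - K) = dim ker((I - K)^*). We are in the second case, so we need both kernels. Kernel of I - K: (I - K) u = u - u (v·u) = u - u = 0, so ker(I - K) = span{u} = span{(1, 0, 2)} (it is exactly 1-dimensional because rank(I - K) = 2). Kernel of the adjoint: K is real, so (I - K)^* = I - K^T = I - v u^T, and (I - v u^T) v = v - v (u·v) = 0; hence ker((I - K)^*) = span{v} = span{(1, 3, 0)}. Therefore (I - K) x = y is solvable iff <y, v> = 0, i.e. iff y_1 + 3y_2 = 0. When this holds, K y = u (v·y) = 0, so (I - K) y = y and x = y is a particular solution; the full solution set is the line x = y + c·u = y + c·(1, 0, 2), c ∈ C.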